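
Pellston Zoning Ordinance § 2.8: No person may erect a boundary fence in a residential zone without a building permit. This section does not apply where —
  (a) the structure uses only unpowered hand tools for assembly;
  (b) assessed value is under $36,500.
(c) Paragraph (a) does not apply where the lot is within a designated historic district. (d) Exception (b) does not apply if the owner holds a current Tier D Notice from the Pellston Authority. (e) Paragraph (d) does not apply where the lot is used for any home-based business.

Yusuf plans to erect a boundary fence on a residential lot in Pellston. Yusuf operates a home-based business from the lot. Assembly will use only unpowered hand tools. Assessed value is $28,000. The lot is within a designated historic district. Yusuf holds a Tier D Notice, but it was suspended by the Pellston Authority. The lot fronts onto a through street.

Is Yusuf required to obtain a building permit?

No — exception (b) applies; Yusuf does not need a building permit.

All of (a)'s requirements are met (assembly uses only hand tools). Turning to paragraph (c): (c) is engaged — the lot is in a historic district. So (a) is unavailable.
Exception (b): assessed value is $28,000, under the $36,500 limit — every condition holds. As to paragraphs (d)–(e): (d) is not triggered — there is no Tier D Notice in force. So (b) applies.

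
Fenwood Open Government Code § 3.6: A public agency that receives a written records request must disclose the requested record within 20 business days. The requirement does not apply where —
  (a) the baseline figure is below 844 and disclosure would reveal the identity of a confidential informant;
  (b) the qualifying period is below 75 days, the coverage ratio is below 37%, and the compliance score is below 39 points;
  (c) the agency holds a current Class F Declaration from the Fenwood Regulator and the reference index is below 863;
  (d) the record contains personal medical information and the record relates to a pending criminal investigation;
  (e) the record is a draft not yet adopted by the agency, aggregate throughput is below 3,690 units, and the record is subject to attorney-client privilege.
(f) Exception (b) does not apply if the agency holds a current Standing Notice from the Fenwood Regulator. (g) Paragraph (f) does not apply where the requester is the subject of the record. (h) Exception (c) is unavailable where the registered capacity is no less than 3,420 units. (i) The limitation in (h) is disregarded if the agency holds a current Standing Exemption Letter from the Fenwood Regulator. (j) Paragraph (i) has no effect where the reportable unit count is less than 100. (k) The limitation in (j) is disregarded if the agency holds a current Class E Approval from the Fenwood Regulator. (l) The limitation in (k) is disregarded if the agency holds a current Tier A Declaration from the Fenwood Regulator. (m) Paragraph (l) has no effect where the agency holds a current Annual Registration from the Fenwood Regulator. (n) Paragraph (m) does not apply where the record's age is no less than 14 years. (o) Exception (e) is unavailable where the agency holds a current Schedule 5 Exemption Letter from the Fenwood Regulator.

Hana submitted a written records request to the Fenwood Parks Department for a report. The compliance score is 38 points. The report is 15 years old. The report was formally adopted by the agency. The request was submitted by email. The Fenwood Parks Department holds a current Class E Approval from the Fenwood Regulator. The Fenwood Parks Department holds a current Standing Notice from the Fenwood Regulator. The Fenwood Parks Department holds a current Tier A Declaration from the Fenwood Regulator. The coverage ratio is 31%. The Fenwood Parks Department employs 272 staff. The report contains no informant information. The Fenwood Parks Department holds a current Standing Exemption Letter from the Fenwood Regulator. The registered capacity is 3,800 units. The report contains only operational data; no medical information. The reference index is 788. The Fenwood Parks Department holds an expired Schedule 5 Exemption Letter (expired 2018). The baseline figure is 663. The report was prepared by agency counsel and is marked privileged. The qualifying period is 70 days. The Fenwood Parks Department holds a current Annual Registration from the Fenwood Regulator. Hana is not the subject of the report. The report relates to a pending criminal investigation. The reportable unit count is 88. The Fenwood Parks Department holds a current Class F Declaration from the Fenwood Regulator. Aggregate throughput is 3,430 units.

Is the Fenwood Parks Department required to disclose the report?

Exception (a) does not apply: the report contains no informant information.
All of (b)'s requirements are met (the qualifying period is 70 days, below the 75 days limit; the coverage ratio is 31%, below the 37% limit; the compliance score is 38 points, below the 39 points limit). But applying paragraphs (f)–(g): (f) operates against (b): a current Standing Notice is held. (g) does not operate here (Hana is not the subject of the report), so (f) stands. Exception (b) does not apply.
Exception (c) is satisfied on its face — a current Class F Declaration is held; the reference index is 788, below the 863 limit. However, paragraphs (h)–(n) must be considered: (h) operates — the registered capacity is 3,800 units, meeting the 3,420 units threshold. (i) operates (a current Standing Exemption Letter is held), but is set aside by (j): (j) applies — the reportable unit count is 88, less than the 100 limit. (k) would limit (j) — a current Class E Approval is held — but (l) sets (k) aside: (l) is engaged — a current Tier A Declaration is held. (m) applies (a current Annual Registration is held), but yields to (n): (n) is engaged — the record's age is 15 years, meeting the 14 years threshold. So (c) is unavailable.
Exception (d) fails — the report contains only operational data.
Exception (e) fails — the report has been formally adopted.
No exception displaces § 3.6.

Yes — the Fenwood Parks Department must disclose the report.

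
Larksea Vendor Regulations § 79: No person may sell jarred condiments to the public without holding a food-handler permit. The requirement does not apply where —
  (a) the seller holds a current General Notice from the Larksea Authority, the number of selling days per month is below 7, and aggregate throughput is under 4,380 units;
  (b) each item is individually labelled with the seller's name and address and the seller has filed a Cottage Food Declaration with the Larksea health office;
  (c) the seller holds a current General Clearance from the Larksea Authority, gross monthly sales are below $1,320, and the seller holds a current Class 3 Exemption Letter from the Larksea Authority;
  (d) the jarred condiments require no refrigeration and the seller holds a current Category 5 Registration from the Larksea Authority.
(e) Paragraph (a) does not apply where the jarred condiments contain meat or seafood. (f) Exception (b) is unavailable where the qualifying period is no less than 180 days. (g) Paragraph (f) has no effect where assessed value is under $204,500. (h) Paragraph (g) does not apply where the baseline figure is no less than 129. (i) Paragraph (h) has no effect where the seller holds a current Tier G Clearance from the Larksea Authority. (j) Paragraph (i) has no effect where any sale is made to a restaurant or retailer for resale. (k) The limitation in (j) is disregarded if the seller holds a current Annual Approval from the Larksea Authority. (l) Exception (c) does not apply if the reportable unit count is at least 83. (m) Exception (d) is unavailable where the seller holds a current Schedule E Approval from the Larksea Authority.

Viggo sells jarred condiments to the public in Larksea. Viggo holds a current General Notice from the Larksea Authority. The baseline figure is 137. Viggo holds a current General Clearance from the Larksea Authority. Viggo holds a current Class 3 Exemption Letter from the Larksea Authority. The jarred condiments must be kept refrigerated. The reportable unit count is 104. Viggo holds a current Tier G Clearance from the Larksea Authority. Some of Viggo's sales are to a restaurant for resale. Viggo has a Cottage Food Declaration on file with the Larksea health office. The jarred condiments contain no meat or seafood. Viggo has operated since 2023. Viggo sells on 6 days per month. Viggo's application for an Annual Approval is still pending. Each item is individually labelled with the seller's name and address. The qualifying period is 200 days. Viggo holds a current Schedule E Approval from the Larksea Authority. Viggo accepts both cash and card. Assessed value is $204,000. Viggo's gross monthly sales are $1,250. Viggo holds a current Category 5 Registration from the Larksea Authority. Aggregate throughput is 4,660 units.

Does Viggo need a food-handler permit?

Exception (a) requires that aggregate throughput is under 4,380 units; but aggregate throughput is 4,660 units, not under 4,380 units, so (a) is unavailable.
Exception (b) is satisfied on its face — items are individually labelled; a Cottage Food Declaration is on file. However, paragraphs (f)–(k) must be considered: (f) operates against (b): the qualifying period is 200 days, meeting the 180 days threshold. (g) would limit (f) — assessed value is $204,000, under the $204,500 limit — but (h) sets (g) aside: (h) operates against (g): the baseline figure is 137, meeting the 129 threshold. (i) would limit (h) — a current Tier G Clearance is held — but (j) sets (i) aside: (j) operates — some sales are to a restaurant for resale. (k) is not triggered (the Annual Approval is not current), so (j) stands. Exception (b) does not apply.
Exception (c)'s conditions are all satisfied: a current General Clearance is held; gross monthly sales are $1,250, below the $1,320 limit; a current Class 3 Exemption Letter is held. But applying paragraph (l): (l) is engaged — the reportable unit count is 104, meeting the 83 threshold. Exception (c) does not apply.
Exception (d) requires that the jarred condiments require no refrigeration; but the jarred condiments require refrigeration, so (d) is unavailable.
None of the exceptions is available; § 79 applies in full.

Yes — Viggo must hold a food-handler permit.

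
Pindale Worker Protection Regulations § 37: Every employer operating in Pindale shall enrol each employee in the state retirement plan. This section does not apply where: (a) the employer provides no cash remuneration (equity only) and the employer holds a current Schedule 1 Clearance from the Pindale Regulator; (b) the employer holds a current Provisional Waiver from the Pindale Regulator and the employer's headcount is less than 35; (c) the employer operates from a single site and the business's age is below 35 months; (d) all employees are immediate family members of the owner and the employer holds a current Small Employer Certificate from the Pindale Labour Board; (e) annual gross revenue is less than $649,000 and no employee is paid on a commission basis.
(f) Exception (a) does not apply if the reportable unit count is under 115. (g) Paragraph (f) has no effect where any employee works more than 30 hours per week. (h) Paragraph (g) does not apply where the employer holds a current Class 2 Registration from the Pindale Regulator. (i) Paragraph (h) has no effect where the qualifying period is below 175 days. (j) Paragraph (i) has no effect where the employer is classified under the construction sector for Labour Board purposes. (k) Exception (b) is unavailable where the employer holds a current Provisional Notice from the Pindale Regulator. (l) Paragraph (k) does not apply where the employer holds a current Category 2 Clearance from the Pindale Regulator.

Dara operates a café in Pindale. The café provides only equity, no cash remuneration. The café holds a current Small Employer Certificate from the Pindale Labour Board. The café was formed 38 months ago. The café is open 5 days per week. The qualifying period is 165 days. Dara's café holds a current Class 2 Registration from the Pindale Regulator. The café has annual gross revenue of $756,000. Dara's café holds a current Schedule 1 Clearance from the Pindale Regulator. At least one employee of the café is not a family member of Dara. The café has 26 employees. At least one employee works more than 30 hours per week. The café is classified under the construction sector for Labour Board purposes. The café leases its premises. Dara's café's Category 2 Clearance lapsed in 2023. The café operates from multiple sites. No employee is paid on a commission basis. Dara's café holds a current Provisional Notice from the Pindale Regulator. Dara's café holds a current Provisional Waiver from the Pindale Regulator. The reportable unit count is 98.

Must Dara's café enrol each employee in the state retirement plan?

Exception (a)'s conditions are all satisfied: remuneration is equity-only; a current Schedule 1 Clearance is held. However, paragraphs (f)–(j) must be considered: (f) operates against (a): the reportable unit count is 98, under the 115 limit. (g) is engaged (at least one employee exceeds 30 hours/week), but is set aside by (h): (h) operates against (g): a current Class 2 Registration is held. (i) would limit (h) — the qualifying period is 165 days, below the 175 days limit — but (j) sets (i) aside: (j) operates — the café is classified under the construction sector. (a) is therefore removed.
All of (b)'s requirements are met (a current Provisional Waiver is held; the employer's headcount is 26, less than the 35 limit). However, paragraphs (k)–(l) must be considered: (k) operates against (b): a current Provisional Notice is held. (l) is not triggered (there is no Category 2 Clearance in force), so (k) stands. (b) is therefore removed.
Exception (c) requires that the employer operates from a single site; but the employer operates from multiple sites, so (c) is unavailable.
Exception (d) fails — at least one employee is not a family member.
Exception (e) does not apply: annual gross revenue is $756,000, not less than $649,000.
No exception is made out. Dara's café falls within the general rule.

Yes — Dara's café must enrol each employee in the state retirement plan.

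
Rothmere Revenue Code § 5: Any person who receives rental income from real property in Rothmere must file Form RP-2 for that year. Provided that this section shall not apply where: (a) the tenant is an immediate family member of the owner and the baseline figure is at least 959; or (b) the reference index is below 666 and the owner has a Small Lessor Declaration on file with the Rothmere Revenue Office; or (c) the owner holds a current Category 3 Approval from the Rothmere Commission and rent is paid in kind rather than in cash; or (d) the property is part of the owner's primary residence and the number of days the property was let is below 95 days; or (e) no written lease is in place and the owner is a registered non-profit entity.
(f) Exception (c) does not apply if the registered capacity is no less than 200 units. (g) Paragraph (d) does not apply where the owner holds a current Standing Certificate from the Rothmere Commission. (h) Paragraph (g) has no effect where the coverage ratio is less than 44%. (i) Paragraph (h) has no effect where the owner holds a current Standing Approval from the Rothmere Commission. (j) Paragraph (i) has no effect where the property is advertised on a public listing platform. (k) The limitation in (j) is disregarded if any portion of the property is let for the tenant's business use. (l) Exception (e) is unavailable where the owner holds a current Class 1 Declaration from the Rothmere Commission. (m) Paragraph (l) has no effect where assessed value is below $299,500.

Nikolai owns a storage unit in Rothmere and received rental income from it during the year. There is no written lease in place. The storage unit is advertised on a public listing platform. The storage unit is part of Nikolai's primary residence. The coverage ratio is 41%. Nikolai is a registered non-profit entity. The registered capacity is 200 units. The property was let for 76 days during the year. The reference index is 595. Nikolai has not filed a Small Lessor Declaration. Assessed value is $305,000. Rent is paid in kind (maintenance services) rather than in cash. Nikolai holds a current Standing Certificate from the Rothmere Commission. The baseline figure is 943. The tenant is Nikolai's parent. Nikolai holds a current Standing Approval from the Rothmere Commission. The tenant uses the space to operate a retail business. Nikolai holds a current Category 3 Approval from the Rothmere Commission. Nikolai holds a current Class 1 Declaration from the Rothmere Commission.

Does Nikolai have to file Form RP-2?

Exception (a) requires that the baseline figure is at least 959; but the baseline figure is 943, short of 959, so (a) is unavailable.
Exception (b) requires that the owner has a Small Lessor Declaration on file with the Rothmere Revenue Office; but no Small Lessor Declaration is on file, so (b) is unavailable.
Exception (c): a current Category 3 Approval is held; rent is paid in kind — every condition holds. But applying paragraph (f): (f) operates against (c): the registered capacity is 200 units, meeting the 200 units threshold. So (c) is unavailable.
Exception (d): the storage unit is part of the primary residence; the number of days the property was let is 76 days, below the 95 days limit — every condition holds. However, paragraphs (g)–(k) must be considered: (g) operates against (d): a current Standing Certificate is held. (h) is engaged (the coverage ratio is 41%, less than the 44% limit), but yields to (i): (i) operates — a current Standing Approval is held. (j) would limit (i) — the property is publicly advertised — but (k) sets (j) aside: (k) is triggered — the space is let for business use. Exception (d) does not apply.
Exception (e)'s conditions are all satisfied: there is no written lease; Nikolai is a registered non-profit. However, paragraphs (l)–(m) must be considered: (l) is triggered — a current Class 1 Declaration is held. (m) is inapplicable (assessed value is $305,000, not below $299,500), so (l) stands. (e) is therefore removed.
No exception displaces § 5.

Yes — Nikolai must file Form RP-2.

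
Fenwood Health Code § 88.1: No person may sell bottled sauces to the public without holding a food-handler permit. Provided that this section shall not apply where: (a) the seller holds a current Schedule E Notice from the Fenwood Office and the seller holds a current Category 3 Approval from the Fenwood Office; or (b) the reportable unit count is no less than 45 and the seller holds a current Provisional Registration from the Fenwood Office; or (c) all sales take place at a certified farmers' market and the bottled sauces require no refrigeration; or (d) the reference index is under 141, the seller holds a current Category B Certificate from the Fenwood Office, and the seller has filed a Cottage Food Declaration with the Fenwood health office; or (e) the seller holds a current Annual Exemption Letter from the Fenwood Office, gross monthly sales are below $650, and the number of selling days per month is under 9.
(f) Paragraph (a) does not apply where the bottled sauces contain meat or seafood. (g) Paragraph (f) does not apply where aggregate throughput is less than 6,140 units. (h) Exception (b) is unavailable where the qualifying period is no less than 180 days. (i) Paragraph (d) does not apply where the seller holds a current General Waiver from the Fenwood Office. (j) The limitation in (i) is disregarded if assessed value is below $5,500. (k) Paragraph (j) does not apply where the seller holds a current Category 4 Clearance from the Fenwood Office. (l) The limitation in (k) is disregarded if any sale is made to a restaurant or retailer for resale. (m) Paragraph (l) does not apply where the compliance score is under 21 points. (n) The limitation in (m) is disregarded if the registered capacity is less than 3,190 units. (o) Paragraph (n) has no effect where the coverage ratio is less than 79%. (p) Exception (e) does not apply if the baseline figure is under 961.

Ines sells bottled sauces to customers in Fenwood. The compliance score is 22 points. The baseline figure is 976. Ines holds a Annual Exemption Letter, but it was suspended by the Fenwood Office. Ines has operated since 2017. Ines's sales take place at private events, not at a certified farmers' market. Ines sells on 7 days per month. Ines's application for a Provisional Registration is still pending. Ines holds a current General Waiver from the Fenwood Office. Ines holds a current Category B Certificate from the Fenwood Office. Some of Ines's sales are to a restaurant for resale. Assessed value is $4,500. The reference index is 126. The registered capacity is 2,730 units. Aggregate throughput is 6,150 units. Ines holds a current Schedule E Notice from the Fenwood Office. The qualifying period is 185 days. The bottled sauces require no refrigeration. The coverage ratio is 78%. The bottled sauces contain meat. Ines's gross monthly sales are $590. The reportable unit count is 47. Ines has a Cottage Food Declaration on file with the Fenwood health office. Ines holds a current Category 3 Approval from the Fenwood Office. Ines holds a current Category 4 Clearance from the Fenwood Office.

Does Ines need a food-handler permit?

Exception (a) is satisfied on its face — a current Schedule E Notice is held; a current Category 3 Approval is held. Turning to paragraphs (f)–(g): (f) operates against (a): the bottled sauces contain meat. (g) is not triggered (aggregate throughput is 6,150 units, not less than 6,140 units), so (f) stands. Exception (a) does not apply.
Exception (b) fails — the Provisional Registration is not current.
Exception (c) requires that all sales take place at a certified farmers' market; but sales are at private events, not a certified farmers' market, so (c) is unavailable.
Exception (d): the reference index is 126, under the 141 limit; a current Category B Certificate is held; a Cottage Food Declaration is on file — every condition holds. Applying paragraphs (i)–(o): (i) would limit (d) — a current General Waiver is held — but (j) sets (i) aside: (j) operates — assessed value is $4,500, below the $5,500 limit. (k) would limit (j) — a current Category 4 Clearance is held — but (l) sets (k) aside: (l) is engaged — some sales are to a restaurant for resale. (m), which would lift (l), is not triggered — the compliance score is 22 points, not under 21 points. So (d) applies.
Exception (e) requires that the seller holds a current Annual Exemption Letter from the Fenwood Office; but no current Annual Exemption Letter is held, so (e) is unavailable.

No — exception (d) applies; Ines is not required to hold a food-handler permit.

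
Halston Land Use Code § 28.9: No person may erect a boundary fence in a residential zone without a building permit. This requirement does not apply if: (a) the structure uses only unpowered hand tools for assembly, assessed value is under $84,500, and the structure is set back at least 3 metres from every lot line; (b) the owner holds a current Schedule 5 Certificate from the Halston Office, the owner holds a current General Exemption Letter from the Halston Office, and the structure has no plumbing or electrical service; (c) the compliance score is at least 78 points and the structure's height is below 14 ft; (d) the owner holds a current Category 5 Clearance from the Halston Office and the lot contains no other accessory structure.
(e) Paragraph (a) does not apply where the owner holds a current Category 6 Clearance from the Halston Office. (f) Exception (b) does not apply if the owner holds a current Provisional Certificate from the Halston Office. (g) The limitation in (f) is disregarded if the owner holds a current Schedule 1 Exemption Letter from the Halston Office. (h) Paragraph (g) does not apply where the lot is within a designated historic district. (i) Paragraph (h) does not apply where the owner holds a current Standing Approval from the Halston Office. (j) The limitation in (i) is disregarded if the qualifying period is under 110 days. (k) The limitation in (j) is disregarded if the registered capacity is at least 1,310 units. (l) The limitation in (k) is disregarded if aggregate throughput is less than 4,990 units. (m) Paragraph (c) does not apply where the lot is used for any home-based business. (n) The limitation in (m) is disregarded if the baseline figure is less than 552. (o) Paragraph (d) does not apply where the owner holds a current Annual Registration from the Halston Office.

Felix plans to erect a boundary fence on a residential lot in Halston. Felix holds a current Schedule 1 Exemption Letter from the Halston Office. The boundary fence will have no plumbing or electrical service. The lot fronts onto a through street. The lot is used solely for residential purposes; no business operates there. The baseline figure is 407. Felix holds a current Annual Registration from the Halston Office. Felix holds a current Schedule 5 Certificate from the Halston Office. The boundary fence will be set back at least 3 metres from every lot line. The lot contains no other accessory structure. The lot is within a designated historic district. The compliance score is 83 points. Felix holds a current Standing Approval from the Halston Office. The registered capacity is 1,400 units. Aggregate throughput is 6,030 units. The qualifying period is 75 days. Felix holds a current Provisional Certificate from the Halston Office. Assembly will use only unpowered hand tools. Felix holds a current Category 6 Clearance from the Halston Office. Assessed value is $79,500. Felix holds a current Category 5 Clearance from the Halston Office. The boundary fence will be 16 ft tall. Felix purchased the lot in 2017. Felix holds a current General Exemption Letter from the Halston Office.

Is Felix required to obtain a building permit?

No — exception (b) applies; Felix does not need a building permit.

All of (a)'s requirements are met (assembly uses only hand tools; assessed value is $79,500, under the $84,500 limit; the setback is at least 3 m on every side). However, paragraph (e) must be considered: (e) applies — a current Category 6 Clearance is held. (a) is therefore removed.
Exception (b)'s conditions are all satisfied: a current Schedule 5 Certificate is held; a current General Exemption Letter is held; there is no plumbing or electrical service. Under paragraphs (f)–(l): (f) would limit (b) — a current Provisional Certificate is held — but (g) sets (f) aside: (g) operates — a current Schedule 1 Exemption Letter is held. (h) is triggered (the lot is in a historic district), but is displaced by (i): (i) is engaged — a current Standing Approval is held. (j) is triggered (the qualifying period is 75 days, under the 110 days limit), but is displaced by (k): (k) applies — the registered capacity is 1,400 units, meeting the 1,310 units threshold. (l) is not engaged (aggregate throughput is 6,030 units, not less than 4,990 units), so (k) stands. Exception (b) stands.
Exception (c) requires that the structure's height is below 14 ft; but the structure's height is 16 ft, not below 14 ft, so (c) is unavailable.
Exception (d)'s conditions are all satisfied: a current Category 5 Clearance is held; the lot has no other accessory structure. But: (o) applies — a current Annual Registration is held. So (d) is unavailable.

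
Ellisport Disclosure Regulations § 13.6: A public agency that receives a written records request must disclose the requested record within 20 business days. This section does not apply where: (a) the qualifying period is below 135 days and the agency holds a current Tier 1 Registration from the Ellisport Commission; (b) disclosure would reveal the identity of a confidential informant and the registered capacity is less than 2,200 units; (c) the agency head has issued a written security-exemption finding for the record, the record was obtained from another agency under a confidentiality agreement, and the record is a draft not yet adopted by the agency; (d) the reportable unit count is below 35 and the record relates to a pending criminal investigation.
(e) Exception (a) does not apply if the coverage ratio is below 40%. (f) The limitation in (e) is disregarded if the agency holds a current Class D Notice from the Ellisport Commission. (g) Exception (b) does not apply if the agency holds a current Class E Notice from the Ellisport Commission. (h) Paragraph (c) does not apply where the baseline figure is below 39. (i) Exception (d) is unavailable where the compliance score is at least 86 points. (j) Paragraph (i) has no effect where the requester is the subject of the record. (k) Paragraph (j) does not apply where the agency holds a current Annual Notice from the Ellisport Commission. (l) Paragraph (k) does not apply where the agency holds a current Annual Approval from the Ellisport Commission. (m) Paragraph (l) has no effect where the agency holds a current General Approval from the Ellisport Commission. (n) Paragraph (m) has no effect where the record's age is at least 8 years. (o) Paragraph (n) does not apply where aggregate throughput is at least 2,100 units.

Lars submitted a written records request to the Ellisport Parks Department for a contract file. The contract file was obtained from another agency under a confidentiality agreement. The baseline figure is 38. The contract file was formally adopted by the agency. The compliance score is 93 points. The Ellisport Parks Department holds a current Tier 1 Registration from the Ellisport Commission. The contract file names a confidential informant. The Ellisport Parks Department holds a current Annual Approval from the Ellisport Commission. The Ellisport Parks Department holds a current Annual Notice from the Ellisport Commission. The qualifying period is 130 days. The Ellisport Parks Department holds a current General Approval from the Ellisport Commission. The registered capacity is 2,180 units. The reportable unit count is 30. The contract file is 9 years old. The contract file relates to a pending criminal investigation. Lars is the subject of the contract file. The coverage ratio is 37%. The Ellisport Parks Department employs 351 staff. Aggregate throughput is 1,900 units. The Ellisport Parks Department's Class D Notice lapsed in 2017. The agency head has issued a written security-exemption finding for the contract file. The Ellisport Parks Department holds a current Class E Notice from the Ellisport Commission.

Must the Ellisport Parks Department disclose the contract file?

No — exception (d) applies; the Ellisport Parks Department is not required to disclose the contract file.

All of (a)'s requirements are met (the qualifying period is 130 days, below the 135 days limit; a current Tier 1 Registration is held). But applying paragraphs (e)–(f): (e) is triggered — the coverage ratio is 37%, below the 40% limit. (f), which would lift (e), is not triggered — the Class D Notice is not current. Exception (a) does not apply.
All of (b)'s requirements are met (the contract file names a confidential informant; the registered capacity is 2,180 units, less than the 2,200 units limit). However, paragraph (g) must be considered: (g) operates against (b): a current Class E Notice is held. So (b) is unavailable.
Exception (c) requires that the record is a draft not yet adopted by the agency; but the contract file has been formally adopted, so (c) is unavailable.
Exception (d) is satisfied on its face — the reportable unit count is 30, below the 35 limit; the contract file relates to a pending investigation. As to paragraphs (i)–(o): (i) would limit (d) — the compliance score is 93 points, meeting the 86 points threshold — but (j) sets (i) aside: (j) operates against (i): Lars is the subject of the contract file. (k) would limit (j) — a current Annual Notice is held — but (l) sets (k) aside: (l) is engaged — a current Annual Approval is held. (m) would limit (l) — a current General Approval is held — but (n) sets (m) aside: (n) operates against (m): the record's age is 9 years, meeting the 8 years threshold. (o) is not triggered (aggregate throughput is 1,900 units, short of 2,100 units), so (n) stands. So (d) applies.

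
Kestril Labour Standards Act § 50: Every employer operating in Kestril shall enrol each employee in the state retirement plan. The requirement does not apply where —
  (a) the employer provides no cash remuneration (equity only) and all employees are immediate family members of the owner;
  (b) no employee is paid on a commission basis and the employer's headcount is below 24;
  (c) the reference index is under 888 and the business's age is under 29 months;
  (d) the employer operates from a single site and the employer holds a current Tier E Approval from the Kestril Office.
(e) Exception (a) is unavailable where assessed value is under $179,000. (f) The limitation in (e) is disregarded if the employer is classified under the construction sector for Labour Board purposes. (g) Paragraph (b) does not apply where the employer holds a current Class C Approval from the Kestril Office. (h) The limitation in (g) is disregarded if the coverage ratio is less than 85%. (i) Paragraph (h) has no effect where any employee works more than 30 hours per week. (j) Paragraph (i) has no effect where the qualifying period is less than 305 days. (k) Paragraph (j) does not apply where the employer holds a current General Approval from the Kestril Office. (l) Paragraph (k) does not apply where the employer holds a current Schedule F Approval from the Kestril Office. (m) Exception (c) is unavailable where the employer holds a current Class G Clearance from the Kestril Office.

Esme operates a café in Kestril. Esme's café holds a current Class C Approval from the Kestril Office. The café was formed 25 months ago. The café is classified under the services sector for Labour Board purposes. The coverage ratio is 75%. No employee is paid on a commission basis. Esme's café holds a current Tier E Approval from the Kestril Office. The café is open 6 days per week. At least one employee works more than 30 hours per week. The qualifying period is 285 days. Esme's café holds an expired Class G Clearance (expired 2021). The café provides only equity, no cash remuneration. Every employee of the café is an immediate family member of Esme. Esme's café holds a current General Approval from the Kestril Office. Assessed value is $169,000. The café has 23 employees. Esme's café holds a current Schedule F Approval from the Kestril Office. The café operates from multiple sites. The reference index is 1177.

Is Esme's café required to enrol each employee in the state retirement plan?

Exception (a) is satisfied on its face — remuneration is equity-only; every employee is an immediate family member. But: (e) is triggered — assessed value is $169,000, under the $179,000 limit. (f) is not triggered (the café is classified under the services sector), so (e) stands. So (a) is unavailable.
Exception (b) is satisfied on its face — no employee is paid on commission; the employer's headcount is 23, below the 24 limit. Under paragraphs (g)–(l): (g) operates (a current Class C Approval is held), but is overridden by (h): (h) operates — the coverage ratio is 75%, less than the 85% limit. (i) applies (at least one employee exceeds 30 hours/week), but is itself disapplied by (j): (j) operates against (i): the qualifying period is 285 days, less than the 305 days limit. (k) is triggered (a current General Approval is held), but is set aside by (l): (l) operates against (k): a current Schedule F Approval is held. (b) remains available.
Exception (c) does not apply: the reference index is 1,177, not under 888.
Exception (d) fails — the employer operates from multiple sites.

No — exception (b) applies; Esme's café is not required to enrol each employee in the state retirement plan.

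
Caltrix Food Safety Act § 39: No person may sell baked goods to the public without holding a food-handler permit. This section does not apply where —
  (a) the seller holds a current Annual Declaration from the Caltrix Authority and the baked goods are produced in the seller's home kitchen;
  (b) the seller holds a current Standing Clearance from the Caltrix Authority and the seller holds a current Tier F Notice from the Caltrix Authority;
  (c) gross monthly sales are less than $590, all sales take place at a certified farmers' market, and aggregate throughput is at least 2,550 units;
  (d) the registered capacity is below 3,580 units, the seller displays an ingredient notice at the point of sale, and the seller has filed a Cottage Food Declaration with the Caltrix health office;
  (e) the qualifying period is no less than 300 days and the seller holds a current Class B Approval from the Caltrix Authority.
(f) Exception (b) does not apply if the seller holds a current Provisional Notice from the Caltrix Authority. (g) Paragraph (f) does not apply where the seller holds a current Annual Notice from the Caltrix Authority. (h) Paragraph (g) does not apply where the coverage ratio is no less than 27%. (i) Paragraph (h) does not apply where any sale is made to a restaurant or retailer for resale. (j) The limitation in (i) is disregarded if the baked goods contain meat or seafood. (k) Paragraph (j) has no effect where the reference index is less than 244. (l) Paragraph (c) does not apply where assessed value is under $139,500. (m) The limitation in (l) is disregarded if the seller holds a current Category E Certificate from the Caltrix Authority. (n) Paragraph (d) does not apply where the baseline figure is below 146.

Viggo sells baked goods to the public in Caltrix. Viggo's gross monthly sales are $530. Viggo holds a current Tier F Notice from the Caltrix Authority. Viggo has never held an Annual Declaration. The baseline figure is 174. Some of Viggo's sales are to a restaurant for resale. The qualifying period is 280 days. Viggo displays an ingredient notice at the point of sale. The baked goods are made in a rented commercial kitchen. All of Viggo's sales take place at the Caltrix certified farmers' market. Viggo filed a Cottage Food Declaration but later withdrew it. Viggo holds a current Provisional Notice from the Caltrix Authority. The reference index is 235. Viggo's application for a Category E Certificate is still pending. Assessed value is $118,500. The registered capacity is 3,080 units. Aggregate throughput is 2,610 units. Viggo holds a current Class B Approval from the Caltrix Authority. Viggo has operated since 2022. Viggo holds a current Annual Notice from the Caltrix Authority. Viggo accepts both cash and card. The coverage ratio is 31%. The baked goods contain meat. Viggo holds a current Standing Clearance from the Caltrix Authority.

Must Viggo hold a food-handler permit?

No — exception (b) applies; Viggo is not required to hold a food-handler permit.

Exception (a) requires that the seller holds a current Annual Declaration from the Caltrix Authority; but there is no Annual Declaration in force, so (a) is unavailable.
Exception (b) is satisfied on its face — a current Standing Clearance is held; a current Tier F Notice is held. As to paragraphs (f)–(k): (f) would limit (b) — a current Provisional Notice is held — but (g) sets (f) aside: (g) operates — a current Annual Notice is held. (h) operates (the coverage ratio is 31%, meeting the 27% threshold), but is overridden by (i): (i) operates against (h): some sales are to a restaurant for resale. (j) is triggered (the baked goods contain meat), but is displaced by (k): (k) operates against (j): the reference index is 235, less than the 244 limit. (b) remains available.
Exception (c): gross monthly sales are $530, less than the $590 limit; all sales are at a certified farmers' market; aggregate throughput is 2,610 units, meeting the 2,550 units threshold — every condition holds. But applying paragraphs (l)–(m): (l) operates against (c): assessed value is $118,500, under the $139,500 limit. (m) is not triggered (no current Category E Certificate is held), so (l) stands. So (c) is unavailable.
Exception (d) fails — the Cottage Food Declaration was withdrawn.
Exception (e) does not apply: the qualifying period is 280 days, short of 300 days.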